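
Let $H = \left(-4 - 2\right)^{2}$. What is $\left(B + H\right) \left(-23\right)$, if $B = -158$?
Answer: $2806$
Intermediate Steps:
$H = 36$ ($H = \left(-6\right)^{2} = 36$)
$\left(B + H\right) \left(-23\right) = \left(-158 + 36\right) \left(-23\right) = \left(-122\right) \left(-23\right) = 2806$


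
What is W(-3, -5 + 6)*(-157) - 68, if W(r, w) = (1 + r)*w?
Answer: 246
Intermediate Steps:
W(r, w) = w*(1 + r)
W(-3, -5 + 6)*(-157) - 68 = ((-5 + 6)*(1 - 3))*(-157) - 68 = (1*(-2))*(-157) - 68 = -2*(-157) - 68 = 314 - 68 = 246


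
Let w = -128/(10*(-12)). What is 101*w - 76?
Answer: 476/15 ≈ 31.733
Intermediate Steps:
w = 16/15 (w = -128/(-120) = -128*(-1/120) = 16/15 ≈ 1.0667)
101*w - 76 = 101*(16/15) - 76 = 1616/15 - 76 = 476/15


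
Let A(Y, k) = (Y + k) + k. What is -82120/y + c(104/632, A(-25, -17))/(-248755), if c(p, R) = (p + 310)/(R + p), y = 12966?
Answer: -47473956781451/7495730434920 ≈ -6.3335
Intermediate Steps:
A(Y, k) = Y + 2*k
c(p, R) = (310 + p)/(R + p)
-82120/y + c(104/632, A(-25, -17))/(-248755) = -82120/12966 + ((310 + 104/632)/((-25 + 2*(-17)) + 104/632))/(-248755) = -82120*1/12966 + ((310 + 104*(1/632))/((-25 - 34) + 104*(1/632)))*(-1/248755) = -41060/6483 + ((310 + 13/79)/(-59 + 13/79))*(-1/248755) = -41060/6483 + ((24503/79)/(-4648/79))*(-1/248755) = -41060/6483 - 79/4648*24503/79*(-1/248755) = -41060/6483 - 24503/4648*(-1/248755) = -41060/6483 + 24503/1156213240 = -47473956781451/7495730434920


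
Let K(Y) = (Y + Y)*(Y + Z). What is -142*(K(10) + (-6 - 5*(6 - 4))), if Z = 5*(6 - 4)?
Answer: -54528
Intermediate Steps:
Z = 10 (Z = 5*2 = 10)
K(Y) = 2*Y*(10 + Y) (K(Y) = (Y + Y)*(Y + 10) = (2*Y)*(10 + Y) = 2*Y*(10 + Y))
-142*(K(10) + (-6 - 5*(6 - 4))) = -142*(2*10*(10 + 10) + (-6 - 5*(6 - 4))) = -142*(2*10*20 + (-6 - 5*2)) = -142*(400 + (-6 - 1*10)) = -142*(400 + (-6 - 10)) = -142*(400 - 16) = -142*384 = -54528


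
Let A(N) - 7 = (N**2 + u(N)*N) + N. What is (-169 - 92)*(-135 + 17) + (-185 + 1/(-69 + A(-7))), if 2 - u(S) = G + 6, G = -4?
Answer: 612259/20 ≈ 30613.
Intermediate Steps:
u(S) = 0 (u(S) = 2 - (-4 + 6) = 2 - 1*2 = 2 - 2 = 0)
A(N) = 7 + N + N**2 (A(N) = 7 + ((N**2 + 0*N) + N) = 7 + ((N**2 + 0) + N) = 7 + (N**2 + N) = 7 + (N + N**2) = 7 + N + N**2)
(-169 - 92)*(-135 + 17) + (-185 + 1/(-69 + A(-7))) = (-169 - 92)*(-135 + 17) + (-185 + 1/(-69 + (7 - 7 + (-7)**2))) = -261*(-118) + (-185 + 1/(-69 + (7 - 7 + 49))) = 30798 + (-185 + 1/(-69 + 49)) = 30798 + (-185 + 1/(-20)) = 30798 + (-185 - 1/20) = 30798 - 3701/20 = 612259/20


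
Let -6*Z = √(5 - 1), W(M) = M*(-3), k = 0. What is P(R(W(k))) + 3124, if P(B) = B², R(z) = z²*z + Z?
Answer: 28117/9 ≈ 3124.1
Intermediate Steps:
W(M) = -3*M
Z = -⅓ (Z = -√(5 - 1)/6 = -√4/6 = -⅙*2 = -⅓ ≈ -0.33333)
R(z) = -⅓ + z³ (R(z) = z²*z - ⅓ = z³ - ⅓ = -⅓ + z³)
P(R(W(k))) + 3124 = (-⅓ + (-3*0)³)² + 3124 = (-⅓ + 0³)² + 3124 = (-⅓ + 0)² + 3124 = (-⅓)² + 3124 = ⅑ + 3124 = 28117/9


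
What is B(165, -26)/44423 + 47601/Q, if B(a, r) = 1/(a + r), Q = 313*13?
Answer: 293926516066/25125248993 ≈ 11.698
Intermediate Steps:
Q = 4069
B(165, -26)/44423 + 47601/Q = 1/((165 - 26)*44423) + 47601/4069 = (1/44423)/139 + 47601*(1/4069) = (1/139)*(1/44423) + 47601/4069 = 1/6174797 + 47601/4069 = 293926516066/25125248993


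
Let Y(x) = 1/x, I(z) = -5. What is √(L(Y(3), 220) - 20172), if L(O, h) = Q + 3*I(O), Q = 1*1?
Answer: I*√20186 ≈ 142.08*I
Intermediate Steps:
Q = 1
L(O, h) = -14 (L(O, h) = 1 + 3*(-5) = 1 - 15 = -14)
√(L(Y(3), 220) - 20172) = √(-14 - 20172) = √(-20186) = I*√20186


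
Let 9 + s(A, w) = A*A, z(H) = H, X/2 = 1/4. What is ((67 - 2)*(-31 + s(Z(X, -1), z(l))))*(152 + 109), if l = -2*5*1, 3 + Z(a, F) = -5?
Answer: 407160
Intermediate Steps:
X = ½ (X = 2/4 = 2*(¼) = ½ ≈ 0.50000)
Z(a, F) = -8 (Z(a, F) = -3 - 5 = -8)
l = -10 (l = -10*1 = -10)
s(A, w) = -9 + A² (s(A, w) = -9 + A*A = -9 + A²)
((67 - 2)*(-31 + s(Z(X, -1), z(l))))*(152 + 109) = ((67 - 2)*(-31 + (-9 + (-8)²)))*(152 + 109) = (65*(-31 + (-9 + 64)))*261 = (65*(-31 + 55))*261 = (65*24)*261 = 1560*261 = 407160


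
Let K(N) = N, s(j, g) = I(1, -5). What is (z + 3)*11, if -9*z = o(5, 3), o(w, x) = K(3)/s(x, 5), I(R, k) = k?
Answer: 506/15 ≈ 33.733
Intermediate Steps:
s(j, g) = -5
o(w, x) = -⅗ (o(w, x) = 3/(-5) = 3*(-⅕) = -⅗)
z = 1/15 (z = -⅑*(-⅗) = 1/15 ≈ 0.066667)
(z + 3)*11 = (1/15 + 3)*11 = (46/15)*11 = 506/15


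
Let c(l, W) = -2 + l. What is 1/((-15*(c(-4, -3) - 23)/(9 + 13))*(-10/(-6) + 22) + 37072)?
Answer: 22/825879 ≈ 2.6638e-5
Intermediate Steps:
1/((-15*(c(-4, -3) - 23)/(9 + 13))*(-10/(-6) + 22) + 37072) = 1/((-15*((-2 - 4) - 23)/(9 + 13))*(-10/(-6) + 22) + 37072) = 1/((-15*(-6 - 23)/22)*(-10*(-⅙) + 22) + 37072) = 1/((-(-435)/22)*(5/3 + 22) + 37072) = 1/(-15*(-29/22)*(71/3) + 37072) = 1/((435/22)*(71/3) + 37072) = 1/(10295/22 + 37072) = 1/(825879/22) = 22/825879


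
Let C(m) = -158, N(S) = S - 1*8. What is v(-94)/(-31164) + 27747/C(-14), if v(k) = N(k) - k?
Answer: -216176561/1230978 ≈ -175.61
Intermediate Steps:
N(S) = -8 + S (N(S) = S - 8 = -8 + S)
v(k) = -8 (v(k) = (-8 + k) - k = -8)
v(-94)/(-31164) + 27747/C(-14) = -8/(-31164) + 27747/(-158) = -8*(-1/31164) + 27747*(-1/158) = 2/7791 - 27747/158 = -216176561/1230978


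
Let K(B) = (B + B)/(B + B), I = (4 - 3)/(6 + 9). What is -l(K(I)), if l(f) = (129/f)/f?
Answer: -129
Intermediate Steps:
I = 1/15 ≈ 0.066667
K(B) = 1 (K(B) = (2*B)/((2*B)) = (2*B)*(1/(2*B)) = 1)
l(f) = 129/f²
-l(K(I)) = -129/1² = -129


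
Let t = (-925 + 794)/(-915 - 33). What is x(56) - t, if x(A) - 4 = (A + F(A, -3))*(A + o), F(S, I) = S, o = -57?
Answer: -102515/948 ≈ -108.14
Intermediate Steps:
t = 131/948 (t = -131/(-948) = -131*(-1/948) = 131/948 ≈ 0.13819)
x(A) = 4 + 2*A*(-57 + A) (x(A) = 4 + (A + A)*(A - 57) = 4 + (2*A)*(-57 + A) = 4 + 2*A*(-57 + A))
x(56) - t = (4 - 114*56 + 2*56**2) - 1*131/948 = (4 - 6384 + 2*3136) - 131/948 = (4 - 6384 + 6272) - 131/948 = -108 - 131/948 = -102515/948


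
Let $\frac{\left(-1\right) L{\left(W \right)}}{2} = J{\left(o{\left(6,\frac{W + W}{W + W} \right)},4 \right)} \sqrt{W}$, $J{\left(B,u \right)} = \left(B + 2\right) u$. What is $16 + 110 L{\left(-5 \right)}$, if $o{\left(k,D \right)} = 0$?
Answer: $16 - 1760 i \sqrt{5} \approx 16.0 - 3935.5 i$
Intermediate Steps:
$J{\left(B,u \right)} = u \left(2 + B\right)$ ($J{\left(B,u \right)} = \left(2 + B\right) u = u \left(2 + B\right)$)
$L{\left(W \right)} = - 16 \sqrt{W}$ ($L{\left(W \right)} = - 2 \cdot 4 \left(2 + 0\right) \sqrt{W} = - 2 \cdot 4 \cdot 2 \sqrt{W} = - 2 \cdot 8 \sqrt{W} = - 16 \sqrt{W}$)
$16 + 110 L{\left(-5 \right)} = 16 + 110 \left(- 16 \sqrt{-5}\right) = 16 + 110 \left(- 16 i \sqrt{5}\right) = 16 - 1760 i \sqrt{5}$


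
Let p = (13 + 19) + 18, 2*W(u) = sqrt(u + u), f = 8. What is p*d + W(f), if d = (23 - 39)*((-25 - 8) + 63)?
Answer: -23998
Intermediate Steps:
W(u) = sqrt(2)*sqrt(u)/2 (W(u) = sqrt(u + u)/2 = sqrt(2*u)/2 = (sqrt(2)*sqrt(u))/2 = sqrt(2)*sqrt(u)/2)
p = 50 (p = 32 + 18 = 50)
d = -480 (d = -16*(-33 + 63) = -16*30 = -480)
p*d + W(f) = 50*(-480) + sqrt(2)*sqrt(8)/2 = -24000 + sqrt(2)*(2*sqrt(2))/2 = -24000 + 2 = -23998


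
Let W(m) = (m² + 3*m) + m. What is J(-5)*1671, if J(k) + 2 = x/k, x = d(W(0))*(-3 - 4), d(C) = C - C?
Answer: -3342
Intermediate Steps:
W(m) = m² + 4*m
d(C) = 0
x = 0 (x = 0*(-3 - 4) = 0*(-7) = 0)
J(k) = -2 (J(k) = -2 + 0/k = -2 + 0 = -2)
J(-5)*1671 = -2*1671 = -3342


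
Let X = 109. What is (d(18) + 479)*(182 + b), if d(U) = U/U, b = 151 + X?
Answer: 212160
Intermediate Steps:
b = 260 (b = 151 + 109 = 260)
d(U) = 1
(d(18) + 479)*(182 + b) = (1 + 479)*(182 + 260) = 480*442 = 212160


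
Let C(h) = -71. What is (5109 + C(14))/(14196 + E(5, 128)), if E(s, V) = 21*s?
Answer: 5038/14301 ≈ 0.35228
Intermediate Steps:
(5109 + C(14))/(14196 + E(5, 128)) = (5109 - 71)/(14196 + 21*5) = 5038/(14196 + 105) = 5038/14301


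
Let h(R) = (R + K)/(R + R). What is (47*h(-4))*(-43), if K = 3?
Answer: -2021/8 ≈ -252.63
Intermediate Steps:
h(R) = (3 + R)/(2*R) (h(R) = (R + 3)/(R + R) = (3 + R)/((2*R)) = (3 + R)*(1/(2*R)) = (3 + R)/(2*R))
(47*h(-4))*(-43) = (47*((½)*(3 - 4)/(-4)))*(-43) = (47*((½)*(-¼)*(-1)))*(-43) = (47*(⅛))*(-43) = (47/8)*(-43) = -2021/8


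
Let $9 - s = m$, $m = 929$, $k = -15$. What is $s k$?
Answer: $13800$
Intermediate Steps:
$s = -920$ ($s = 9 - 929 = -920$)
$s k = \left(-920\right) \left(-15\right) = 13800$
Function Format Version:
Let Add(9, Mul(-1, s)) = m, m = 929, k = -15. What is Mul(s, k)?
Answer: 13800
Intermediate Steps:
s = -920 (s = Add(9, Mul(-1, 929)) = Add(9, -929) = -920)
Mul(s, k) = Mul(-920, -15) = 13800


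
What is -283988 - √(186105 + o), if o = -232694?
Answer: -283988 - I*√46589 ≈ -2.8399e+5 - 215.84*I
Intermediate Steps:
-283988 - √(186105 + o) = -283988 - √(186105 - 232694) = -283988 - √(-46589) = -283988 - I*√46589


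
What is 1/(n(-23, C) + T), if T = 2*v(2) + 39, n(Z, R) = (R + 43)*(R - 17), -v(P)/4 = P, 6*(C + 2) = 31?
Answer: -36/22163 ≈ -0.0016243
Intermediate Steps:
C = 19/6 (C = -2 + (⅙)*31 = -2 + 31/6 = 19/6 ≈ 3.1667)
v(P) = -4*P
n(Z, R) = (-17 + R)*(43 + R) (n(Z, R) = (43 + R)*(-17 + R) = (-17 + R)*(43 + R))
T = 23 (T = 2*(-4*2) + 39 = 2*(-8) + 39 = -16 + 39 = 23)
1/(n(-23, C) + T) = 1/((-731 + (19/6)² + 26*(19/6)) + 23) = 1/((-731 + 361/36 + 247/3) + 23) = 1/(-22991/36 + 23) = 1/(-22163/36) = -36/22163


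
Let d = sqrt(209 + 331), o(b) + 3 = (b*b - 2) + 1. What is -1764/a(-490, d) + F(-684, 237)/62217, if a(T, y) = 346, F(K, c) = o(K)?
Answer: 840742/347211 ≈ 2.4214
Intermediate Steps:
o(b) = -4 + b**2 (o(b) = -3 + ((b*b - 2) + 1) = -3 + ((b**2 - 2) + 1) = -3 + ((-2 + b**2) + 1) = -3 + (-1 + b**2) = -4 + b**2)
F(K, c) = -4 + K**2
d = 6*sqrt(15) (d = sqrt(540) = 6*sqrt(15) ≈ 23.238)
-1764/a(-490, d) + F(-684, 237)/62217 = -1764/346 + (-4 + (-684)**2)/62217 = -1764*1/346 + (-4 + 467856)*(1/62217) = -882/173 + 467852*(1/62217) = -882/173 + 15092/2007 = 840742/347211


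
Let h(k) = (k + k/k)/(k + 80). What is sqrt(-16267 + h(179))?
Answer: I*sqrt(1091160007)/259 ≈ 127.54*I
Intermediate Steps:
h(k) = (1 + k)/(80 + k) (h(k) = (k + 1)/(80 + k) = (1 + k)/(80 + k))
sqrt(-16267 + h(179)) = sqrt(-16267 + (1 + 179)/(80 + 179)) = sqrt(-16267 + 180/259) = sqrt(-4212973/259) = I*sqrt(1091160007)/259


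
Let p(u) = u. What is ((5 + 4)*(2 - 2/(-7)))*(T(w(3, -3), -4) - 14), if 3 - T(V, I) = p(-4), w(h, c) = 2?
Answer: -144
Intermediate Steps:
T(V, I) = 7 (T(V, I) = 3 - 1*(-4) = 3 + 4 = 7)
((5 + 4)*(2 - 2/(-7)))*(T(w(3, -3), -4) - 14) = ((5 + 4)*(2 - 2/(-7)))*(7 - 14) = (9*(2 - 2*(-1/7)))*(-7) = (9*(2 + 2/7))*(-7) = (9*(16/7))*(-7) = (144/7)*(-7) = -144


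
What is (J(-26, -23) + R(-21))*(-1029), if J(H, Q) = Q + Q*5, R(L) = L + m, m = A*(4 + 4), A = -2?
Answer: 180075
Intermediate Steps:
m = -16 (m = -2*(4 + 4) = -2*8 = -16)
R(L) = -16 + L (R(L) = L - 16 = -16 + L)
J(H, Q) = 6*Q (J(H, Q) = Q + 5*Q = 6*Q)
(J(-26, -23) + R(-21))*(-1029) = (6*(-23) + (-16 - 21))*(-1029) = (-138 - 37)*(-1029) = -175*(-1029) = 180075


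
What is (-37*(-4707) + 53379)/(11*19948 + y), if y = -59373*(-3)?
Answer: 227538/397547 ≈ 0.57236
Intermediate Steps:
y = 178119
(-37*(-4707) + 53379)/(11*19948 + y) = (-37*(-4707) + 53379)/(11*19948 + 178119) = (174159 + 53379)/(219428 + 178119) = 227538/397547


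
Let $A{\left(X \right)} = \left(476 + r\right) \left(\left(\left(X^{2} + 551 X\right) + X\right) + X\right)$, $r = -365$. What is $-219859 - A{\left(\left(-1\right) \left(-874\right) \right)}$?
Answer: $-138658837$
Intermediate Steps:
$A{\left(X \right)} = 111 X^{2} + 61383 X$ ($A{\left(X \right)} = \left(476 - 365\right) \left(\left(\left(X^{2} + 551 X\right) + X\right) + X\right) = 111 \left(\left(X^{2} + 552 X\right) + X\right) = 111 \left(X^{2} + 553 X\right) = 111 X^{2} + 61383 X$)
$-219859 - A{\left(\left(-1\right) \left(-874\right) \right)} = -219859 - 111 \left(\left(-1\right) \left(-874\right)\right) \left(553 - -874\right) = -219859 - 111 \cdot 874 \left(553 + 874\right) = -219859 - 111 \cdot 874 \cdot 1427 = -219859 - 138438978 = -138658837$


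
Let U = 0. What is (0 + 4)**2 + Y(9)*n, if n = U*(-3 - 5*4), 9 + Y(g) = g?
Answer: 16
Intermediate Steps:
Y(g) = -9 + g
n = 0 (n = 0*(-3 - 5*4) = 0*(-3 - 20) = 0*(-23) = 0)
(0 + 4)**2 + Y(9)*n = (0 + 4)**2 + (-9 + 9)*0 = 4**2 + 0*0 = 16 + 0 = 16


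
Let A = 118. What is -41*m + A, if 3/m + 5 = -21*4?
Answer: 10625/89 ≈ 119.38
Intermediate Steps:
m = -3/89 (m = 3/(-5 - 21*4) = 3/(-5 - 84) = 3/(-89) = 3*(-1/89) = -3/89 ≈ -0.033708)
-41*m + A = -41*(-3/89) + 118 = 123/89 + 118 = 10625/89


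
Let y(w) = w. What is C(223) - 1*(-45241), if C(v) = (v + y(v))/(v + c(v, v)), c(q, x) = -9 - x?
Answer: 406723/9 ≈ 45191.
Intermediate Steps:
C(v) = -2*v/9 (C(v) = (v + v)/(v + (-9 - v)) = (2*v)/(-9) = (2*v)*(-1/9) = -2*v/9)
C(223) - 1*(-45241) = -2/9*223 - 1*(-45241) = -446/9 + 45241 = 406723/9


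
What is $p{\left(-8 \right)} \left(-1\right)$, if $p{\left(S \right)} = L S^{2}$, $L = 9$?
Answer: $-576$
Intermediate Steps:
$p{\left(S \right)} = 9 S^{2}$
$p{\left(-8 \right)} \left(-1\right) = 9 \left(-8\right)^{2} \left(-1\right) = 9 \cdot 64 \left(-1\right) = 576 \left(-1\right) = -576$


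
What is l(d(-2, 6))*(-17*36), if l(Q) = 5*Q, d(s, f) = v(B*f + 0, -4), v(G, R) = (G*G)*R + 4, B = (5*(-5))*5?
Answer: 6884987760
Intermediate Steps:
B = -125 (B = -25*5 = -125)
v(G, R) = 4 + R*G² (v(G, R) = G²*R + 4 = R*G² + 4 = 4 + R*G²)
d(s, f) = 4 - 62500*f² (d(s, f) = 4 - 4*(-125*f + 0)² = 4 - 4*15625*f² = 4 - 62500*f²)
l(d(-2, 6))*(-17*36) = (5*(4 - 62500*6²))*(-17*36) = (5*(4 - 62500*36))*(-612) = (5*(4 - 2250000))*(-612) = (5*(-2249996))*(-612) = -11249980*(-612) = 6884987760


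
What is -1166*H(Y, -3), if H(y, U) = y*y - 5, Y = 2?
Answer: 1166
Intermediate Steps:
H(y, U) = -5 + y**2 (H(y, U) = y**2 - 5 = -5 + y**2)
-1166*H(Y, -3) = -1166*(-5 + 2**2) = -1166*(-5 + 4) = -1166*(-1) = 1166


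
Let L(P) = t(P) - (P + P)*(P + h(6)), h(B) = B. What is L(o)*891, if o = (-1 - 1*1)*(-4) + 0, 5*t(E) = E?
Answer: -990792/5 ≈ -1.9816e+5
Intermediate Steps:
t(E) = E/5
o = 8 (o = (-1 - 1)*(-4) + 0 = -2*(-4) + 0 = 8 + 0 = 8)
L(P) = P/5 - 2*P*(6 + P) (L(P) = P/5 - (P + P)*(P + 6) = P/5 - 2*P*(6 + P))
L(o)*891 = ((⅕)*8*(-59 - 10*8))*891 = ((⅕)*8*(-59 - 80))*891 = ((⅕)*8*(-139))*891 = -1112/5*891 = -990792/5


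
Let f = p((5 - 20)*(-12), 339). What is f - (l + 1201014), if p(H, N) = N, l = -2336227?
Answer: 1135552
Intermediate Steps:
f = 339
f - (l + 1201014) = 339 - (-2336227 + 1201014) = 339 - 1*(-1135213) = 339 + 1135213 = 1135552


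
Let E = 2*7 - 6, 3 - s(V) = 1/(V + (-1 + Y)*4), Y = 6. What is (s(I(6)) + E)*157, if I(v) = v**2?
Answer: 96555/56 ≈ 1724.2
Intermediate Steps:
s(V) = 3 - 1/(20 + V) (s(V) = 3 - 1/(V + (-1 + 6)*4) = 3 - 1/(V + 5*4) = 3 - 1/(V + 20) = 3 - 1/(20 + V))
E = 8 (E = 14 - 6 = 8)
(s(I(6)) + E)*157 = ((59 + 3*6**2)/(20 + 6**2) + 8)*157 = ((59 + 3*36)/(20 + 36) + 8)*157 = ((59 + 108)/56 + 8)*157 = ((1/56)*167 + 8)*157 = (167/56 + 8)*157 = (615/56)*157 = 96555/56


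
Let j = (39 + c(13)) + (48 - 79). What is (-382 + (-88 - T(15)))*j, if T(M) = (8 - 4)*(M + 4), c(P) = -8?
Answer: 0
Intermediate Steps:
T(M) = 16 + 4*M (T(M) = 4*(4 + M) = 16 + 4*M)
j = 0 (j = (39 - 8) + (48 - 79) = 31 - 31 = 0)
(-382 + (-88 - T(15)))*j = (-382 + (-88 - (16 + 4*15)))*0 = (-382 + (-88 - (16 + 60)))*0 = (-382 + (-88 - 1*76))*0 = (-382 + (-88 - 76))*0 = (-382 - 164)*0 = -546*0 = 0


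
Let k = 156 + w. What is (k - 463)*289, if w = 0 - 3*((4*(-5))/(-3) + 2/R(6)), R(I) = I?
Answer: -94792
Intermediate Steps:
w = -21 (w = 0 - 3*((4*(-5))/(-3) + 2/6) = 0 - 3*(-20*(-⅓) + 2*(⅙)) = 0 - 3*(20/3 + ⅓) = 0 - 3*7 = 0 - 21 = -21)
k = 135 (k = 156 - 21 = 135)
(k - 463)*289 = (135 - 463)*289 = -328*289 = -94792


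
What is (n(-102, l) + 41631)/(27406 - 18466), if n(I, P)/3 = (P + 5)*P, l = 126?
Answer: 30383/2980 ≈ 10.196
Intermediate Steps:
n(I, P) = 3*P*(5 + P) (n(I, P) = 3*((P + 5)*P) = 3*((5 + P)*P) = 3*(P*(5 + P)) = 3*P*(5 + P))
(n(-102, l) + 41631)/(27406 - 18466) = (3*126*(5 + 126) + 41631)/(27406 - 18466) = (3*126*131 + 41631)/8940 = (49518 + 41631)*(1/8940) = 91149*(1/8940) = 30383/2980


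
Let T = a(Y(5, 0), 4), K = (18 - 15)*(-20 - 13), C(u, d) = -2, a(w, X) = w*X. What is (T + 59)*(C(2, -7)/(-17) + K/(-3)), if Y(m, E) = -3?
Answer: 26461/17 ≈ 1556.5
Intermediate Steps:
a(w, X) = X*w
K = -99 (K = 3*(-33) = -99)
T = -12 (T = 4*(-3) = -12)
(T + 59)*(C(2, -7)/(-17) + K/(-3)) = (-12 + 59)*(-2/(-17) - 99/(-3)) = 47*(-2*(-1/17) - 99*(-⅓)) = 47*(2/17 + 33) = 47*(563/17) = 26461/17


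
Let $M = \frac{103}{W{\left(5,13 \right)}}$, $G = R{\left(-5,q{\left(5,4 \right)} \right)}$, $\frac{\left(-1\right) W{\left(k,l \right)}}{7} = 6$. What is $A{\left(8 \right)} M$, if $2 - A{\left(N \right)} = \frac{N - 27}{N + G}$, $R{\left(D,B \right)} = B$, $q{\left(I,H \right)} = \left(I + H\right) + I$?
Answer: $- \frac{309}{44} \approx -7.0227$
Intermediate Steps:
$q{\left(I,H \right)} = H + 2 I$ ($q{\left(I,H \right)} = \left(H + I\right) + I = H + 2 I$)
$W{\left(k,l \right)} = -42$ ($W{\left(k,l \right)} = \left(-7\right) 6 = -42$)
$G = 14$ ($G = 4 + 2 \cdot 5 = 4 + 10 = 14$)
$M = - \frac{103}{42}$ ($M = \frac{103}{-42} = 103 \left(- \frac{1}{42}\right) = - \frac{103}{42} \approx -2.4524$)
$A{\left(N \right)} = 2 - \frac{-27 + N}{14 + N}$ ($A{\left(N \right)} = 2 - \frac{N - 27}{N + 14} = 2 - \frac{-27 + N}{14 + N}$)
$A{\left(8 \right)} M = \frac{55 + 8}{14 + 8} \left(- \frac{103}{42}\right) = \frac{1}{22} \cdot 63 \left(- \frac{103}{42}\right) = \frac{63}{22} \left(- \frac{103}{42}\right) = - \frac{309}{44}$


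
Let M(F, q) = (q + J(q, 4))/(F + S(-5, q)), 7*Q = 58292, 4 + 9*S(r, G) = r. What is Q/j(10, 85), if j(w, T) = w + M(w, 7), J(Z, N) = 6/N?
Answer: 1049256/1379 ≈ 760.88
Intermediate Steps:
S(r, G) = -4/9 + r/9
Q = 58292/7 (Q = (⅐)*58292 = 58292/7 ≈ 8327.4)
M(F, q) = (3/2 + q)/(-1 + F) (M(F, q) = (q + 6/4)/(F + (-4/9 + (⅑)*(-5))) = (q + 6*(¼))/(F + (-4/9 - 5/9)) = (q + 3/2)/(F - 1) = (3/2 + q)/(-1 + F))
j(w, T) = w + 17/(2*(-1 + w)) (j(w, T) = w + (3/2 + 7)/(-1 + w) = w + (17/2)/(-1 + w) = w + 17/(2*(-1 + w)))
Q/j(10, 85) = 58292/(7*(((17/2 + 10*(-1 + 10))/(-1 + 10)))) = 58292/(7*(((17/2 + 10*9)/9))) = 58292/(7*(((17/2 + 90)/9))) = 58292/(7*(((⅑)*(197/2)))) = 58292/(7*(197/18)) = (58292/7)*(18/197) = 1049256/1379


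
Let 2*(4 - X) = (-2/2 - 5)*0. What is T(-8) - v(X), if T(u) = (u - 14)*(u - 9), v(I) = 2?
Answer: 372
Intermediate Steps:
X = 4 (X = 4 - (-2/2 - 5)*0/2 = 4 - (-2*½ - 5)*0/2 = 4 - (-1 - 5)*0/2 = 4 - (-3)*0 = 4 - ½*0 = 4 + 0 = 4)
T(u) = (-14 + u)*(-9 + u)
T(-8) - v(X) = (126 + (-8)² - 23*(-8)) - 1*2 = (126 + 64 + 184) - 2 = 374 - 2 = 372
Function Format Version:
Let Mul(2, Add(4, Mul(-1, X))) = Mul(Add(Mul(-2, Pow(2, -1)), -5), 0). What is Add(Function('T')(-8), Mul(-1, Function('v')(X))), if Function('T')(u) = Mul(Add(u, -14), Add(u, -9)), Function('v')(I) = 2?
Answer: 372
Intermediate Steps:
X = 4 (X = Add(4, Mul(Rational(-1, 2), Mul(Add(Mul(-2, Pow(2, -1)), -5), 0))) = Add(4, Mul(Rational(-1, 2), Mul(Add(Mul(-2, Rational(1, 2)), -5), 0))) = Add(4, Mul(Rational(-1, 2), Mul(Add(-1, -5), 0))) = Add(4, Mul(Rational(-1, 2), Mul(-6, 0))) = Add(4, Mul(Rational(-1, 2), 0)) = Add(4, 0) = 4)
Function('T')(u) = Mul(Add(-14, u), Add(-9, u))
Add(Function('T')(-8), Mul(-1, Function('v')(X))) = Add(Add(126, Pow(-8, 2), Mul(-23, -8)), Mul(-1, 2)) = Add(Add(126, 64, 184), -2) = Add(374, -2) = 372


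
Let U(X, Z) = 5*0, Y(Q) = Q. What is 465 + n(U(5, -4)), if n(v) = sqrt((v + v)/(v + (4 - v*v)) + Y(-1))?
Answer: 465 + I ≈ 465.0 + 1.0*I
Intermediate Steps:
U(X, Z) = 0
n(v) = sqrt(-1 + 2*v/(4 + v - v**2)) (n(v) = sqrt((v + v)/(v + (4 - v*v)) - 1) = sqrt((2*v)/(v + (4 - v**2)) - 1) = sqrt((2*v)/(4 + v - v**2) - 1) = sqrt(2*v/(4 + v - v**2) - 1) = sqrt(-1 + 2*v/(4 + v - v**2)))
465 + n(U(5, -4)) = 465 + sqrt((-4 + 0 + 0**2)/(4 + 0 - 1*0**2)) = 465 + sqrt((-4 + 0 + 0)/(4 + 0 - 1*0)) = 465 + sqrt(-4/(4 + 0 + 0)) = 465 + sqrt(-4/4) = 465 + sqrt((1/4)*(-4)) = 465 + sqrt(-1) = 465 + I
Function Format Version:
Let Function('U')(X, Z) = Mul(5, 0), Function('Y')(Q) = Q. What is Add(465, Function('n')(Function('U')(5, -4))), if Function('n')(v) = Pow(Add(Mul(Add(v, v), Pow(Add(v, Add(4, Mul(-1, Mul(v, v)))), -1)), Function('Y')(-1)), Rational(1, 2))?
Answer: Add(465, I) ≈ Add(465.00, Mul(1.0000, I))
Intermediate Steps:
Function('U')(X, Z) = 0
Function('n')(v) = Pow(Add(-1, Mul(2, v, Pow(Add(4, v, Mul(-1, Pow(v, 2))), -1))), Rational(1, 2)) (Function('n')(v) = Pow(Add(Mul(Add(v, v), Pow(Add(v, Add(4, Mul(-1, Mul(v, v)))), -1)), -1), Rational(1, 2)) = Pow(Add(Mul(Mul(2, v), Pow(Add(v, Add(4, Mul(-1, Pow(v, 2)))), -1)), -1), Rational(1, 2)) = Pow(Add(Mul(Mul(2, v), Pow(Add(4, v, Mul(-1, Pow(v, 2))), -1)), -1), Rational(1, 2)) = Pow(Add(Mul(2, v, Pow(Add(4, v, Mul(-1, Pow(v, 2))), -1)), -1), Rational(1, 2)) = Pow(Add(-1, Mul(2, v, Pow(Add(4, v, Mul(-1, Pow(v, 2))), -1))), Rational(1, 2)))
Add(465, Function('n')(Function('U')(5, -4))) = Add(465, Pow(Mul(Pow(Add(4, 0, Mul(-1, Pow(0, 2))), -1), Add(-4, 0, Pow(0, 2))), Rational(1, 2))) = Add(465, Pow(Mul(Pow(Add(4, 0, Mul(-1, 0)), -1), Add(-4, 0, 0)), Rational(1, 2))) = Add(465, Pow(Mul(Pow(Add(4, 0, 0), -1), -4), Rational(1, 2))) = Add(465, Pow(Mul(Pow(4, -1), -4), Rational(1, 2))) = Add(465, Pow(Mul(Rational(1, 4), -4), Rational(1, 2))) = Add(465, Pow(-1, Rational(1, 2))) = Add(465, I)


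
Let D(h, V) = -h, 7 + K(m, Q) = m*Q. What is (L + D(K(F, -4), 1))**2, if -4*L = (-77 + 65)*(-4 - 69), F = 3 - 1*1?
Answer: 41616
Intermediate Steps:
F = 2 (F = 3 - 1 = 2)
K(m, Q) = -7 + Q*m (K(m, Q) = -7 + m*Q = -7 + Q*m)
L = -219 (L = -(-77 + 65)*(-4 - 69)/4 = -(-3)*(-73) = -1/4*876 = -219)
(L + D(K(F, -4), 1))**2 = (-219 - (-7 - 4*2))**2 = (-219 - (-7 - 8))**2 = (-219 - 1*(-15))**2 = (-219 + 15)**2 = (-204)**2 = 41616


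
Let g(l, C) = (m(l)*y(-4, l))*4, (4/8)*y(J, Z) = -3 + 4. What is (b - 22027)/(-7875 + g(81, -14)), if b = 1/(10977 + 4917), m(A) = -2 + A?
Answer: 350097137/115120242 ≈ 3.0411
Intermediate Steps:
y(J, Z) = 2 (y(J, Z) = 2*(-3 + 4) = 2*1 = 2)
g(l, C) = -16 + 8*l (g(l, C) = ((-2 + l)*2)*4 = (-4 + 2*l)*4 = -16 + 8*l)
b = 1/15894 ≈ 6.2917e-5
(b - 22027)/(-7875 + g(81, -14)) = (1/15894 - 22027)/(-7875 + (-16 + 8*81)) = -350097137/(15894*(-7875 + (-16 + 648))) = -350097137/(15894*(-7875 + 632)) = -350097137/15894/(-7243) = -350097137/15894*(-1/7243) = 350097137/115120242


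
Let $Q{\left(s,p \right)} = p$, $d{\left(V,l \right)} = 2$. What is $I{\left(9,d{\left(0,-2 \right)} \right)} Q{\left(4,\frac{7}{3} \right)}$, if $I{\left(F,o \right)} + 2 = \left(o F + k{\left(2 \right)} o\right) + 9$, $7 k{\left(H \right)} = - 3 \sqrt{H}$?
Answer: $\frac{175}{3} - 2 \sqrt{2} \approx 55.505$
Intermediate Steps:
$k{\left(H \right)} = - \frac{3 \sqrt{H}}{7}$ ($k{\left(H \right)} = \frac{\left(-3\right) \sqrt{H}}{7} = - \frac{3 \sqrt{H}}{7}$)
$I{\left(F,o \right)} = 7 + F o - \frac{3 o \sqrt{2}}{7}$ ($I{\left(F,o \right)} = -2 + \left(\left(o F + - \frac{3 \sqrt{2}}{7} o\right) + 9\right) = -2 + \left(\left(F o - \frac{3 o \sqrt{2}}{7}\right) + 9\right) = -2 + \left(9 + F o - \frac{3 o \sqrt{2}}{7}\right) = 7 + F o - \frac{3 o \sqrt{2}}{7}$)
$I{\left(9,d{\left(0,-2 \right)} \right)} Q{\left(4,\frac{7}{3} \right)} = \left(7 + 9 \cdot 2 - \frac{6 \sqrt{2}}{7}\right) \frac{7}{3} = \left(7 + 18 - \frac{6 \sqrt{2}}{7}\right) 7 \cdot \frac{1}{3} = \left(25 - \frac{6 \sqrt{2}}{7}\right) \frac{7}{3} = \frac{175}{3} - 2 \sqrt{2}$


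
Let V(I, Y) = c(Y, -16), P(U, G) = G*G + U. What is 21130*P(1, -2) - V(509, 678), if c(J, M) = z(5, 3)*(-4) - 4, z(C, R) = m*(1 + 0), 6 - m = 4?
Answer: 105662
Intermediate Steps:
m = 2 (m = 6 - 1*4 = 6 - 4 = 2)
P(U, G) = U + G**2 (P(U, G) = G**2 + U = U + G**2)
z(C, R) = 2 (z(C, R) = 2*(1 + 0) = 2*1 = 2)
c(J, M) = -12 (c(J, M) = 2*(-4) - 4 = -8 - 4 = -12)
V(I, Y) = -12
21130*P(1, -2) - V(509, 678) = 21130*(1 + (-2)**2) - 1*(-12) = 21130*(1 + 4) + 12 = 21130*5 + 12 = 105650 + 12 = 105662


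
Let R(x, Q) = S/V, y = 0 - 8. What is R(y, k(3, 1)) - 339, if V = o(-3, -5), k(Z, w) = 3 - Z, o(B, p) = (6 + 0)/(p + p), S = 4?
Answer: -1037/3 ≈ -345.67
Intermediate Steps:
o(B, p) = 3/p (o(B, p) = 6/((2*p)) = 6*(1/(2*p)) = 3/p)
V = -⅗ (V = 3/(-5) = 3*(-⅕) = -⅗ ≈ -0.60000)
y = -8
R(x, Q) = -20/3 (R(x, Q) = 4/(-⅗) = 4*(-5/3) = -20/3)
R(y, k(3, 1)) - 339 = -20/3 - 339 = -1037/3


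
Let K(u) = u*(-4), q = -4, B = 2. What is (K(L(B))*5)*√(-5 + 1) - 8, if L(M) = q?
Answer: -8 + 160*I ≈ -8.0 + 160.0*I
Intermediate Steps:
L(M) = -4
K(u) = -4*u
(K(L(B))*5)*√(-5 + 1) - 8 = (-4*(-4)*5)*√(-5 + 1) - 8 = (16*5)*√(-4) - 8 = 80*(2*I) - 8 = 160*I - 8 = -8 + 160*I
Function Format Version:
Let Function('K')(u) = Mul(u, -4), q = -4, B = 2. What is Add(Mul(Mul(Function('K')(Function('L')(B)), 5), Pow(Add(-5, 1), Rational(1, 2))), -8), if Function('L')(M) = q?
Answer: Add(-8, Mul(160, I)) ≈ Add(-8.0000, Mul(160.00, I))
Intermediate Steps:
Function('L')(M) = -4
Function('K')(u) = Mul(-4, u)
Add(Mul(Mul(Function('K')(Function('L')(B)), 5), Pow(Add(-5, 1), Rational(1, 2))), -8) = Add(Mul(Mul(Mul(-4, -4), 5), Pow(Add(-5, 1), Rational(1, 2))), -8) = Add(Mul(Mul(16, 5), Pow(-4, Rational(1, 2))), -8) = Add(Mul(80, Mul(2, I)), -8) = Add(Mul(160, I), -8) = Add(-8, Mul(160, I))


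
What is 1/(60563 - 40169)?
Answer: 1/20394 ≈ 4.9034e-5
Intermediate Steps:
1/(60563 - 40169) = 1/20394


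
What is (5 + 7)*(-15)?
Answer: -180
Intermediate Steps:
(5 + 7)*(-15) = 12*(-15) = -180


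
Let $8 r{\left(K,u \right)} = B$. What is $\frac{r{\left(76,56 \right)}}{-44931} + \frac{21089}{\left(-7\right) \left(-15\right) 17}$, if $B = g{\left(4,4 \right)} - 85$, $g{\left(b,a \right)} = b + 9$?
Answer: $\frac{18579724}{1572585} \approx 11.815$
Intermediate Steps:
$g{\left(b,a \right)} = 9 + b$
$B = -72$ ($B = \left(9 + 4\right) - 85 = 13 - 85 = -72$)
$r{\left(K,u \right)} = -9$ ($r{\left(K,u \right)} = \frac{1}{8} \left(-72\right) = -9$)
$\frac{r{\left(76,56 \right)}}{-44931} + \frac{21089}{\left(-7\right) \left(-15\right) 17} = - \frac{9}{-44931} + \frac{21089}{\left(-7\right) \left(-15\right) 17} = \left(-9\right) \left(- \frac{1}{44931}\right) + \frac{21089}{105 \cdot 17} = \frac{3}{14977} + \frac{21089}{1785} = \frac{18579724}{1572585}$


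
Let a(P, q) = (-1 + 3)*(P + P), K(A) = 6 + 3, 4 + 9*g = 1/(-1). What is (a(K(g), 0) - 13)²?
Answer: 529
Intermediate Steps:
g = -5/9 (g = -4/9 + (⅑)/(-1) = -4/9 + (⅑)*(-1) = -4/9 - ⅑ = -5/9 ≈ -0.55556)
K(A) = 9
a(P, q) = 4*P (a(P, q) = 2*(2*P) = 4*P)
(a(K(g), 0) - 13)² = (4*9 - 13)² = (36 - 13)² = 23² = 529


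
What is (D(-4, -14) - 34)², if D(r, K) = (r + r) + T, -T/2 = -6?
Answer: 900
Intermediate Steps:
T = 12 (T = -2*(-6) = 12)
D(r, K) = 12 + 2*r (D(r, K) = (r + r) + 12 = 2*r + 12 = 12 + 2*r)
(D(-4, -14) - 34)² = ((12 + 2*(-4)) - 34)² = ((12 - 8) - 34)² = (4 - 34)² = (-30)² = 900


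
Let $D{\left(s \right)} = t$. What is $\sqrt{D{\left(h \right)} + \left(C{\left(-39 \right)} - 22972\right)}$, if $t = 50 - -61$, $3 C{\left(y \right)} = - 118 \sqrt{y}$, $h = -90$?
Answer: $\frac{\sqrt{-205749 - 354 i \sqrt{39}}}{3} \approx 0.81229 - 151.2 i$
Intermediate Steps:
$C{\left(y \right)} = - \frac{118 \sqrt{y}}{3}$ ($C{\left(y \right)} = \frac{\left(-118\right) \sqrt{y}}{3} = - \frac{118 \sqrt{y}}{3}$)
$t = 111$ ($t = 50 + 61 = 111$)
$D{\left(s \right)} = 111$
$\sqrt{D{\left(h \right)} + \left(C{\left(-39 \right)} - 22972\right)} = \sqrt{111 - \left(22972 + \frac{118 \sqrt{-39}}{3}\right)} = \sqrt{111 - \left(22972 + \frac{118 i \sqrt{39}}{3}\right)} = \sqrt{-22861 - \frac{118 i \sqrt{39}}{3}}$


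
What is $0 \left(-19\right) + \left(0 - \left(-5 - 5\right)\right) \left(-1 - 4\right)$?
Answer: $-50$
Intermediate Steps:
$0 \left(-19\right) + \left(0 - \left(-5 - 5\right)\right) \left(-1 - 4\right) = 0 + \left(0 - \left(-5 - 5\right)\right) \left(-5\right) = 0 + \left(0 - -10\right) \left(-5\right) = 0 + \left(0 + 10\right) \left(-5\right) = 0 + 10 \left(-5\right) = 0 - 50 = -50$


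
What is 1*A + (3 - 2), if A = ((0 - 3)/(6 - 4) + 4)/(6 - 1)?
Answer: 3/2 ≈ 1.5000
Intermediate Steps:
A = 1/2 (A = (-3/2 + 4)/5 = (-3*1/2 + 4)*(1/5) = (-3/2 + 4)*(1/5) = (5/2)*(1/5) = 1/2 ≈ 0.50000)
1*A + (3 - 2) = 1*(1/2) + (3 - 2) = 1/2 + 1 = 3/2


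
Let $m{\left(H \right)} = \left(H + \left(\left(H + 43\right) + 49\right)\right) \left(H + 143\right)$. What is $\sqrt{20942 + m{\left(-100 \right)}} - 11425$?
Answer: $-11425 + \sqrt{16298} \approx -11297.0$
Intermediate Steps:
$m{\left(H \right)} = \left(92 + 2 H\right) \left(143 + H\right)$ ($m{\left(H \right)} = \left(H + \left(\left(43 + H\right) + 49\right)\right) \left(143 + H\right) = \left(H + \left(92 + H\right)\right) \left(143 + H\right) = \left(92 + 2 H\right) \left(143 + H\right)$)
$\sqrt{20942 + m{\left(-100 \right)}} - 11425 = \sqrt{20942 + \left(13156 + 2 \left(-100\right)^{2} + 378 \left(-100\right)\right)} - 11425 = \sqrt{20942 + \left(13156 + 2 \cdot 10000 - 37800\right)} - 11425 = \sqrt{20942 + \left(13156 + 20000 - 37800\right)} - 11425 = \sqrt{20942 - 4644} - 11425 = \sqrt{16298} - 11425 = -11425 + \sqrt{16298}$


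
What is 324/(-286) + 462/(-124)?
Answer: -43077/8866 ≈ -4.8587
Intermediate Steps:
324/(-286) + 462/(-124) = 324*(-1/286) + 462*(-1/124) = -162/143 - 231/62 = -43077/8866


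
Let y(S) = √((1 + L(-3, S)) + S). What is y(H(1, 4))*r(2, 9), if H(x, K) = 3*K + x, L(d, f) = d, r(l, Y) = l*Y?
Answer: 18*√11 ≈ 59.699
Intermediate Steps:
r(l, Y) = Y*l
H(x, K) = x + 3*K
y(S) = √(-2 + S) (y(S) = √((1 - 3) + S) = √(-2 + S))
y(H(1, 4))*r(2, 9) = √(-2 + (1 + 3*4))*(9*2) = √(-2 + (1 + 12))*18 = √(-2 + 13)*18 = √11*18 = 18*√11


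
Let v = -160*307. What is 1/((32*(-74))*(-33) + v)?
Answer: 1/29024 ≈ 3.4454e-5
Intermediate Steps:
v = -49120
1/((32*(-74))*(-33) + v) = 1/((32*(-74))*(-33) - 49120) = 1/(-2368*(-33) - 49120) = 1/(78144 - 49120) = 1/29024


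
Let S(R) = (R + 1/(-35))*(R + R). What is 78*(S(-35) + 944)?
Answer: 264888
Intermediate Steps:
S(R) = 2*R*(-1/35 + R) (S(R) = (R - 1/35)*(2*R) = (-1/35 + R)*(2*R) = 2*R*(-1/35 + R))
78*(S(-35) + 944) = 78*((2/35)*(-35)*(-1 + 35*(-35)) + 944) = 78*((2/35)*(-35)*(-1 - 1225) + 944) = 78*((2/35)*(-35)*(-1226) + 944) = 78*(2452 + 944) = 78*3396 = 264888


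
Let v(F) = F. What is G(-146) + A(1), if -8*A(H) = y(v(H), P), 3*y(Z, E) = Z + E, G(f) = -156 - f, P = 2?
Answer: -81/8 ≈ -10.125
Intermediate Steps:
y(Z, E) = E/3 + Z/3 (y(Z, E) = (Z + E)/3 = (E + Z)/3 = E/3 + Z/3)
A(H) = -1/12 - H/24 (A(H) = -((1/3)*2 + H/3)/8 = -(2/3 + H/3)/8 = -1/12 - H/24)
G(-146) + A(1) = (-156 - 1*(-146)) + (-1/12 - 1/24*1) = (-156 + 146) + (-1/12 - 1/24) = -10 - 1/8 = -81/8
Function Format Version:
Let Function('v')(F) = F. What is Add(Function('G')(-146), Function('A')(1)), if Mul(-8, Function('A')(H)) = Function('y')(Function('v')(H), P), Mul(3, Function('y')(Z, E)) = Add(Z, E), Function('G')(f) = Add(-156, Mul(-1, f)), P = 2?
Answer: Rational(-81, 8) ≈ -10.125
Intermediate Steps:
Function('y')(Z, E) = Add(Mul(Rational(1, 3), E), Mul(Rational(1, 3), Z)) (Function('y')(Z, E) = Mul(Rational(1, 3), Add(Z, E)) = Mul(Rational(1, 3), Add(E, Z)) = Add(Mul(Rational(1, 3), E), Mul(Rational(1, 3), Z)))
Function('A')(H) = Add(Rational(-1, 12), Mul(Rational(-1, 24), H)) (Function('A')(H) = Mul(Rational(-1, 8), Add(Mul(Rational(1, 3), 2), Mul(Rational(1, 3), H))) = Mul(Rational(-1, 8), Add(Rational(2, 3), Mul(Rational(1, 3), H))) = Add(Rational(-1, 12), Mul(Rational(-1, 24), H)))
Add(Function('G')(-146), Function('A')(1)) = Add(Add(-156, Mul(-1, -146)), Add(Rational(-1, 12), Mul(Rational(-1, 24), 1))) = Add(Add(-156, 146), Add(Rational(-1, 12), Rational(-1, 24))) = Add(-10, Rational(-1, 8)) = Rational(-81, 8)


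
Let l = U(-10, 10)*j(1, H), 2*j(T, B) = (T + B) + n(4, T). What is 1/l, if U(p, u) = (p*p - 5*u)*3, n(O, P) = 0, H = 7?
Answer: 1/600 ≈ 0.0016667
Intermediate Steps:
U(p, u) = -15*u + 3*p**2 (U(p, u) = (p**2 - 5*u)*3 = -15*u + 3*p**2)
j(T, B) = B/2 + T/2 (j(T, B) = ((T + B) + 0)/2 = ((B + T) + 0)/2 = (B + T)/2 = B/2 + T/2)
l = 600 (l = (-15*10 + 3*(-10)**2)*((1/2)*7 + (1/2)*1) = (-150 + 3*100)*(7/2 + 1/2) = (-150 + 300)*4 = 150*4 = 600)
1/l = 1/600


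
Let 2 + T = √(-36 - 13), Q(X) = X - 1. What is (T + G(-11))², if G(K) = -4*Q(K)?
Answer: 2067 + 644*I ≈ 2067.0 + 644.0*I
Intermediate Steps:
Q(X) = -1 + X
T = -2 + 7*I (T = -2 + √(-36 - 13) = -2 + √(-49) = -2 + 7*I ≈ -2.0 + 7.0*I)
G(K) = 4 - 4*K (G(K) = -4*(-1 + K) = 4 - 4*K)
(T + G(-11))² = ((-2 + 7*I) + (4 - 4*(-11)))² = ((-2 + 7*I) + (4 + 44))² = ((-2 + 7*I) + 48)² = (46 + 7*I)²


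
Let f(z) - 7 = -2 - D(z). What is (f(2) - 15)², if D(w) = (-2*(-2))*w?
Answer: 324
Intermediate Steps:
D(w) = 4*w
f(z) = 5 - 4*z (f(z) = 7 + (-2 - 4*z) = 5 - 4*z)
(f(2) - 15)² = ((5 - 4*2) - 15)² = ((5 - 8) - 15)² = (-3 - 15)² = (-18)² = 324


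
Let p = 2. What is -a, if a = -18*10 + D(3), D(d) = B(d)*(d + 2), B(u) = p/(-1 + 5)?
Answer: 355/2 ≈ 177.50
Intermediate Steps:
B(u) = 1/2 (B(u) = 2/(-1 + 5) = 2/4 = (1/4)*2 = 1/2)
D(d) = 1 + d/2 (D(d) = (d + 2)/2 = (2 + d)/2 = 1 + d/2)
a = -355/2 (a = -18*10 + (1 + (1/2)*3) = -180 + (1 + 3/2) = -180 + 5/2 = -355/2 ≈ -177.50)
-a = -1*(-355/2) = 355/2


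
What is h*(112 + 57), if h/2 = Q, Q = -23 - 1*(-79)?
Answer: 18928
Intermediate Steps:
Q = 56 (Q = -23 + 79 = 56)
h = 112 (h = 2*56 = 112)
h*(112 + 57) = 112*(112 + 57) = 112*169 = 18928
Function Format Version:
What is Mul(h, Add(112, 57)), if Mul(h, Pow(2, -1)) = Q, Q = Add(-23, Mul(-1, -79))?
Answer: 18928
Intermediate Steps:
Q = 56 (Q = Add(-23, 79) = 56)
h = 112 (h = Mul(2, 56) = 112)
Mul(h, Add(112, 57)) = Mul(112, Add(112, 57)) = Mul(112, 169) = 18928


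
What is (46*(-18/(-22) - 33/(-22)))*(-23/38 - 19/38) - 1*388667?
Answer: -81256036/209 ≈ -3.8879e+5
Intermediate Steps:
(46*(-18/(-22) - 33/(-22)))*(-23/38 - 19/38) - 1*388667 = (46*(-18*(-1/22) - 33*(-1/22)))*(-23*1/38 - 19*1/38) - 388667 = (46*(9/11 + 3/2))*(-23/38 - ½) - 388667 = (46*(51/22))*(-21/19) - 388667 = (1173/11)*(-21/19) - 388667 = -24633/209 - 388667 = -81256036/209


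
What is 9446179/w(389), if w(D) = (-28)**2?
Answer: 9446179/784 ≈ 12049.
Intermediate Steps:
w(D) = 784
9446179/w(389) = 9446179/784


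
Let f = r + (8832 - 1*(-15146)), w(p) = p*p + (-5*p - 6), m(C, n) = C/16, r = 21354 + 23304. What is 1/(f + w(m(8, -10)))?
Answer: 4/274511 ≈ 1.4571e-5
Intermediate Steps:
r = 44658
m(C, n) = C/16 (m(C, n) = C*(1/16) = C/16)
w(p) = -6 + p² - 5*p (w(p) = p² + (-6 - 5*p) = -6 + p² - 5*p)
f = 68636 (f = 44658 + (8832 - 1*(-15146)) = 44658 + (8832 + 15146) = 44658 + 23978 = 68636)
1/(f + w(m(8, -10))) = 1/(68636 + (-6 + ((1/16)*8)² - 5*8/16)) = 1/(68636 + (-6 + (½)² - 5*½)) = 1/(68636 + (-6 + ¼ - 5/2)) = 1/(68636 - 33/4) = 1/(274511/4) = 4/274511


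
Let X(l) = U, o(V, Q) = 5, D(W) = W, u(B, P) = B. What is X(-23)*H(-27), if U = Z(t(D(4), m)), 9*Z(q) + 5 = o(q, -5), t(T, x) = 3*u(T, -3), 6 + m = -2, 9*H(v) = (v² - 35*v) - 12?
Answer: 0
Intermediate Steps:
H(v) = -4/3 - 35*v/9 + v²/9 (H(v) = ((v² - 35*v) - 12)/9 = (-12 + v² - 35*v)/9 = -4/3 - 35*v/9 + v²/9)
m = -8 (m = -6 - 2 = -8)
t(T, x) = 3*T
Z(q) = 0 (Z(q) = -5/9 + (⅑)*5 = -5/9 + 5/9 = 0)
U = 0
X(l) = 0
X(-23)*H(-27) = 0*(-4/3 - 35/9*(-27) + (⅑)*(-27)²) = 0*(-4/3 + 105 + (⅑)*729) = 0*(-4/3 + 105 + 81) = 0*(554/3) = 0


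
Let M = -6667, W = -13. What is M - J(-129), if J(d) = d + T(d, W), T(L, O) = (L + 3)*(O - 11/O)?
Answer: -104902/13 ≈ -8069.4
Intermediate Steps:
T(L, O) = (3 + L)*(O - 11/O)
J(d) = -474/13 - 145*d/13 (J(d) = d + (-33 - 11*d + (-13)²*(3 + d))/(-13) = d - (-33 - 11*d + 169*(3 + d))/13 = d - (-33 - 11*d + (507 + 169*d))/13 = d - (474 + 158*d)/13 = d + (-474/13 - 158*d/13) = -474/13 - 145*d/13)
M - J(-129) = -6667 - (-474/13 - 145/13*(-129)) = -6667 - (-474/13 + 18705/13) = -6667 - 1*18231/13 = -6667 - 18231/13 = -104902/13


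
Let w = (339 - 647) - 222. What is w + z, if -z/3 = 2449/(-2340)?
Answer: -410951/780 ≈ -526.86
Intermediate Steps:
z = 2449/780 (z = -7347/(-2340) = -7347*(-1)/2340 = -3*(-2449/2340) = 2449/780 ≈ 3.1397)
w = -530 (w = -308 - 222 = -530)
w + z = -530 + 2449/780 = -410951/780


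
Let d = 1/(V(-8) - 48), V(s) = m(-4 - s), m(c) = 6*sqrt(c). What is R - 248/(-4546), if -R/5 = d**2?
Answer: 149339/2945808 ≈ 0.050695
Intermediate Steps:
V(s) = 6*sqrt(-4 - s)
d = -1/36 (d = 1/(6*sqrt(-4 - 1*(-8)) - 48) = 1/(6*sqrt(-4 + 8) - 48) = 1/(6*sqrt(4) - 48) = 1/(6*2 - 48) = 1/(12 - 48) = 1/(-36) = -1/36 ≈ -0.027778)
R = -5/1296 (R = -5*(-1/36)**2 = -5*1/1296 = -5/1296 ≈ -0.0038580)
R - 248/(-4546) = -5/1296 - 248/(-4546) = -5/1296 - 248*(-1/4546) = -5/1296 + 124/2273 = 149339/2945808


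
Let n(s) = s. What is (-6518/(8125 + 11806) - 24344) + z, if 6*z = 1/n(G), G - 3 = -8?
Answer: -14556223391/597930 ≈ -24344.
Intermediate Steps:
G = -5 (G = 3 - 8 = -5)
z = -1/30 (z = (⅙)/(-5) = (⅙)*(-⅕) = -1/30 ≈ -0.033333)
(-6518/(8125 + 11806) - 24344) + z = (-6518/(8125 + 11806) - 24344) - 1/30 = (-6518/19931 - 24344) - 1/30 = -485206782/19931 - 1/30 = -14556223391/597930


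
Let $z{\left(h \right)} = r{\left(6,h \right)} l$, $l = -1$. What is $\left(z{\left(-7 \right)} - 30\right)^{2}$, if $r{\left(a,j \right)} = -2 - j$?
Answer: $1225$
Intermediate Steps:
$z{\left(h \right)} = 2 + h$ ($z{\left(h \right)} = \left(-2 - h\right) \left(-1\right) = 2 + h$)
$\left(z{\left(-7 \right)} - 30\right)^{2} = \left(\left(2 - 7\right) - 30\right)^{2} = \left(-5 - 30\right)^{2} = \left(-35\right)^{2} = 1225$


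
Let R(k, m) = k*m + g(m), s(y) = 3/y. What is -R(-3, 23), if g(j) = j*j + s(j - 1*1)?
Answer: -10123/22 ≈ -460.14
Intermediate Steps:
g(j) = j² + 3/(-1 + j) (g(j) = j*j + 3/(j - 1*1) = j² + 3/(j - 1) = j² + 3/(-1 + j))
R(k, m) = k*m + (3 + m²*(-1 + m))/(-1 + m)
-R(-3, 23) = -(3 + 23*(-1 + 23)*(-3 + 23))/(-1 + 23) = -(3 + 23*22*20)/22 = -(3 + 10120)/22 = -10123/22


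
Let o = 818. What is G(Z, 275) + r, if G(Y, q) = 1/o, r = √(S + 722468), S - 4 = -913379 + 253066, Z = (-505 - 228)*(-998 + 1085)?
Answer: 1/818 + √62159 ≈ 249.32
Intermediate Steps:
Z = -63771 (Z = -733*87 = -63771)
S = -660309 (S = 4 + (-913379 + 253066) = 4 - 660313 = -660309)
r = √62159 (r = √(-660309 + 722468) = √62159 ≈ 249.32)
G(Y, q) = 1/818
G(Z, 275) + r = 1/818 + √62159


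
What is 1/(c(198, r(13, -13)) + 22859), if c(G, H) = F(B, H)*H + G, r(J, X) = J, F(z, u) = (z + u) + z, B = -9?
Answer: 1/22992 ≈ 4.3493e-5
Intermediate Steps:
F(z, u) = u + 2*z (F(z, u) = (u + z) + z = u + 2*z)
c(G, H) = G + H*(-18 + H) (c(G, H) = (H + 2*(-9))*H + G = (H - 18)*H + G = (-18 + H)*H + G = H*(-18 + H) + G = G + H*(-18 + H))
1/(c(198, r(13, -13)) + 22859) = 1/((198 + 13*(-18 + 13)) + 22859) = 1/((198 + 13*(-5)) + 22859) = 1/((198 - 65) + 22859) = 1/(133 + 22859) = 1/22992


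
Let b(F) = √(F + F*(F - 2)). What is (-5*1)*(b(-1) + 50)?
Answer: -250 - 5*√2 ≈ -257.07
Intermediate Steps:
b(F) = √(F + F*(-2 + F))
(-5*1)*(b(-1) + 50) = (-5*1)*(√(-(-1 - 1)) + 50) = -5*(√(-1*(-2)) + 50) = -5*(√2 + 50) = -5*(50 + √2) = -250 - 5*√2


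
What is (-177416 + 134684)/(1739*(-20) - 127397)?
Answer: 14244/54059 ≈ 0.26349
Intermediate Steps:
(-177416 + 134684)/(1739*(-20) - 127397) = -42732/(-34780 - 127397) = -42732/(-162177) = -42732*(-1/162177) = 14244/54059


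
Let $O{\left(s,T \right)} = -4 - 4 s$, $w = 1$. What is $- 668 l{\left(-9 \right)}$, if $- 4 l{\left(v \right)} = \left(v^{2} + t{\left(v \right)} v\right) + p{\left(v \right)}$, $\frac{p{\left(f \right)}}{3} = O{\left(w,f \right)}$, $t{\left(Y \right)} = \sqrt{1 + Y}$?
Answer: $9519 - 3006 i \sqrt{2} \approx 9519.0 - 4251.1 i$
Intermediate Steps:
$p{\left(f \right)} = -24$ ($p{\left(f \right)} = 3 \left(-4 - 4\right) = 3 \left(-8\right) = -24$)
$l{\left(v \right)} = 6 - \frac{v^{2}}{4} - \frac{v \sqrt{1 + v}}{4}$ ($l{\left(v \right)} = - \frac{\left(v^{2} + \sqrt{1 + v} v\right) - 24}{4} = - \frac{\left(v^{2} + v \sqrt{1 + v}\right) - 24}{4} = - \frac{-24 + v^{2} + v \sqrt{1 + v}}{4} = 6 - \frac{v^{2}}{4} - \frac{v \sqrt{1 + v}}{4}$)
$- 668 l{\left(-9 \right)} = - 668 \left(6 - \frac{\left(-9\right)^{2}}{4} - - \frac{9 \sqrt{1 - 9}}{4}\right) = - 668 \left(6 - \frac{81}{4} - - \frac{9 \sqrt{-8}}{4}\right) = - 668 \left(6 - \frac{81}{4} - - \frac{9 \cdot 2 i \sqrt{2}}{4}\right) = - 668 \left(6 - \frac{81}{4} + \frac{9 i \sqrt{2}}{2}\right) = - 668 \left(- \frac{57}{4} + \frac{9 i \sqrt{2}}{2}\right) = 9519 - 3006 i \sqrt{2}$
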